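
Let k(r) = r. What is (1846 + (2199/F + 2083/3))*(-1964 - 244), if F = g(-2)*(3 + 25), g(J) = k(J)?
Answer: -38656468/7 ≈ -5.5224e+6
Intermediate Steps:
g(J) = J
F = -56 (F = -2*(3 + 25) = -2*28 = -56)
(1846 + (2199/F + 2083/3))*(-1964 - 244) = (1846 + (2199/(-56) + 2083/3))*(-1964 - 244) = (1846 + (2199*(-1/56) + 2083*(1/3)))*(-2208) = (1846 + (-2199/56 + 2083/3))*(-2208) = (1846 + 110051/168)*(-2208) = (420179/168)*(-2208) = -38656468/7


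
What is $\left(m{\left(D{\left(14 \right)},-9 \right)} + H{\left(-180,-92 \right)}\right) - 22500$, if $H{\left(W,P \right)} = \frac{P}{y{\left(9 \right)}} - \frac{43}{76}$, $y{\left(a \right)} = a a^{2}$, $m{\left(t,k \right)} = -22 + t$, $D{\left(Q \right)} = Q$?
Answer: $- \frac{1247071571}{55404} \approx -22509.0$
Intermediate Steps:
$y{\left(a \right)} = a^{3}$
$H{\left(W,P \right)} = - \frac{43}{76} + \frac{P}{729}$ ($H{\left(W,P \right)} = \frac{P}{9^{3}} - \frac{43}{76} = \frac{P}{729} - \frac{43}{76} = - \frac{43}{76} + \frac{P}{729}$)
$\left(m{\left(D{\left(14 \right)},-9 \right)} + H{\left(-180,-92 \right)}\right) - 22500 = \left(\left(-22 + 14\right) + \left(- \frac{43}{76} + \frac{1}{729} \left(-92\right)\right)\right) - 22500 = \left(-8 - \frac{38339}{55404}\right) - 22500 = - \frac{481571}{55404} - 22500 = - \frac{1247071571}{55404}$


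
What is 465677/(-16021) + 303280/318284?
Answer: -35839672347/1274806991 ≈ -28.114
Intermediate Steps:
465677/(-16021) + 303280/318284 = 465677*(-1/16021) + 303280*(1/318284) = -465677/16021 + 75820/79571 = -35839672347/1274806991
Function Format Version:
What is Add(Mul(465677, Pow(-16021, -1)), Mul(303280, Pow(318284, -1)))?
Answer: Rational(-35839672347, 1274806991) ≈ -28.114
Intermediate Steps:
Add(Mul(465677, Pow(-16021, -1)), Mul(303280, Pow(318284, -1))) = Add(Mul(465677, Rational(-1, 16021)), Mul(303280, Rational(1, 318284))) = Add(Rational(-465677, 16021), Rational(75820, 79571)) = Rational(-35839672347, 1274806991)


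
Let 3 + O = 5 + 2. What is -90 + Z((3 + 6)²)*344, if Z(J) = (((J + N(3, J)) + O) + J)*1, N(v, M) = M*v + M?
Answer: 168470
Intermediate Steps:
O = 4 (O = -3 + (5 + 2) = -3 + 7 = 4)
N(v, M) = M + M*v
Z(J) = 4 + 6*J (Z(J) = (((J + J*(1 + 3)) + 4) + J)*1 = (((J + J*4) + 4) + J)*1 = (((J + 4*J) + 4) + J)*1 = ((5*J + 4) + J)*1 = ((4 + 5*J) + J)*1 = (4 + 6*J)*1 = 4 + 6*J)
-90 + Z((3 + 6)²)*344 = -90 + (4 + 6*(3 + 6)²)*344 = -90 + (4 + 6*9²)*344 = -90 + (4 + 6*81)*344 = -90 + (4 + 486)*344 = -90 + 490*344 = -90 + 168560 = 168470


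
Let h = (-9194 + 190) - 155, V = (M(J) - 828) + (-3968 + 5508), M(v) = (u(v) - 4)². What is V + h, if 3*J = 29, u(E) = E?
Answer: -75734/9 ≈ -8414.9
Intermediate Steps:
J = 29/3 (J = (⅓)*29 = 29/3 ≈ 9.6667)
M(v) = (-4 + v)² (M(v) = (v - 4)² = (-4 + v)²)
V = 6697/9 (V = ((-4 + 29/3)² - 828) + (-3968 + 5508) = ((17/3)² - 828) + 1540 = (289/9 - 828) + 1540 = -7163/9 + 1540 = 6697/9 ≈ 744.11)
h = -9159 (h = -9004 - 155 = -9159)
V + h = 6697/9 - 9159 = -75734/9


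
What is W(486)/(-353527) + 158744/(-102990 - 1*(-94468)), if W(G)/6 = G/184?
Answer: -1290769778293/69293413162 ≈ -18.628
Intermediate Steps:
W(G) = 3*G/92 (W(G) = 6*(G/184) = 3*G/92)
W(486)/(-353527) + 158744/(-102990 - 1*(-94468)) = ((3/92)*486)/(-353527) + 158744/(-102990 - 1*(-94468)) = (729/46)*(-1/353527) + 158744/(-102990 + 94468) = -729/16262242 + 158744/(-8522) = -729/16262242 + 158744*(-1/8522) = -729/16262242 - 79372/4261 = -1290769778293/69293413162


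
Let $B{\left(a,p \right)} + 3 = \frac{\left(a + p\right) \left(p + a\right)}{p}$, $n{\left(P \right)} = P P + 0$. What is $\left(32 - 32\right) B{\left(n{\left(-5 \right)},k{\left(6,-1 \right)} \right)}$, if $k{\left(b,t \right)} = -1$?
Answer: $0$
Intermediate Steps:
$n{\left(P \right)} = P^{2}$ ($n{\left(P \right)} = P^{2} + 0 = P^{2}$)
$B{\left(a,p \right)} = -3 + \frac{\left(a + p\right)^{2}}{p}$ ($B{\left(a,p \right)} = -3 + \frac{\left(a + p\right) \left(p + a\right)}{p} = -3 + \frac{\left(a + p\right) \left(a + p\right)}{p} = -3 + \frac{\left(a + p\right)^{2}}{p}$)
$\left(32 - 32\right) B{\left(n{\left(-5 \right)},k{\left(6,-1 \right)} \right)} = \left(32 - 32\right) \left(-3 + \frac{\left(\left(-5\right)^{2} - 1\right)^{2}}{-1}\right) = 0 \left(-3 - \left(25 - 1\right)^{2}\right) = 0 \left(-3 - 24^{2}\right) = 0 \left(-3 - 576\right) = 0 \left(-579\right) = 0$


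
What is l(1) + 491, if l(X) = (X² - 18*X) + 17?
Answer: 491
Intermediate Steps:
l(X) = 17 + X² - 18*X
l(1) + 491 = (17 + 1² - 18*1) + 491 = (17 + 1 - 18) + 491 = 0 + 491 = 491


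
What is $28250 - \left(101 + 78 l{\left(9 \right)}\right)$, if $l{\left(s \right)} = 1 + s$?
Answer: $27369$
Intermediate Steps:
$28250 - \left(101 + 78 l{\left(9 \right)}\right) = 28250 - \left(101 + 78 \left(1 + 9\right)\right) = 28250 - 881 = 27369$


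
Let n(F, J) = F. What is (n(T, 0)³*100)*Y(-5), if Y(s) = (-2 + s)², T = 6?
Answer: 1058400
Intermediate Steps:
(n(T, 0)³*100)*Y(-5) = (6³*100)*(-2 - 5)² = (216*100)*(-7)² = 21600*49 = 1058400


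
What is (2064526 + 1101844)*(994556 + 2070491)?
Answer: 9705072869390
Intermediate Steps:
(2064526 + 1101844)*(994556 + 2070491) = 3166370*3065047 = 9705072869390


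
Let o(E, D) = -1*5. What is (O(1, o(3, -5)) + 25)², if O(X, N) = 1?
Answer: 676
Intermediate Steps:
o(E, D) = -5
(O(1, o(3, -5)) + 25)² = (1 + 25)² = 26² = 676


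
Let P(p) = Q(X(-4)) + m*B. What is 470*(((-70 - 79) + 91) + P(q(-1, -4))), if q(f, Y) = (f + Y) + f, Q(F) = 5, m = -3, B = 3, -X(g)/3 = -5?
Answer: -29140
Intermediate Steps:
X(g) = 15 (X(g) = -3*(-5) = 15)
q(f, Y) = Y + 2*f (q(f, Y) = (Y + f) + f = Y + 2*f)
P(p) = -4 (P(p) = 5 - 3*3 = 5 - 9 = -4)
470*(((-70 - 79) + 91) + P(q(-1, -4))) = 470*(((-70 - 79) + 91) - 4) = 470*((-149 + 91) - 4) = 470*(-58 - 4) = 470*(-62) = -29140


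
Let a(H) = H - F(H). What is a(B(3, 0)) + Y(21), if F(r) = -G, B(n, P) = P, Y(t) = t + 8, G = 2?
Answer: 31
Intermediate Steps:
Y(t) = 8 + t
F(r) = -2 (F(r) = -1*2 = -2)
a(H) = 2 + H (a(H) = H - 1*(-2) = H + 2 = 2 + H)
a(B(3, 0)) + Y(21) = (2 + 0) + (8 + 21) = 2 + 29 = 31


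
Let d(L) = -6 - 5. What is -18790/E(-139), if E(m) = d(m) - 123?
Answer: 9395/67 ≈ 140.22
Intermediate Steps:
d(L) = -11
E(m) = -134 (E(m) = -11 - 123 = -134)
-18790/E(-139) = -18790/(-134) = -18790*(-1/134) = 9395/67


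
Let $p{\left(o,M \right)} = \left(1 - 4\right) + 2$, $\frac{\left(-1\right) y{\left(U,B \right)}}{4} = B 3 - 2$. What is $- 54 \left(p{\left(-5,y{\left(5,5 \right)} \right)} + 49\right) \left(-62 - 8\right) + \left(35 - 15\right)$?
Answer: $181460$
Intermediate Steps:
$y{\left(U,B \right)} = 8 - 12 B$ ($y{\left(U,B \right)} = - 4 \left(B 3 - 2\right) = - 4 \left(3 B - 2\right) = - 4 \left(-2 + 3 B\right) = 8 - 12 B$)
$p{\left(o,M \right)} = -1$ ($p{\left(o,M \right)} = \left(1 - 4\right) + 2 = -3 + 2 = -1$)
$- 54 \left(p{\left(-5,y{\left(5,5 \right)} \right)} + 49\right) \left(-62 - 8\right) + \left(35 - 15\right) = - 54 \left(-1 + 49\right) \left(-62 - 8\right) + \left(35 - 15\right) = - 54 \cdot 48 \left(-70\right) + 20 = \left(-54\right) \left(-3360\right) + 20 = 181440 + 20 = 181460$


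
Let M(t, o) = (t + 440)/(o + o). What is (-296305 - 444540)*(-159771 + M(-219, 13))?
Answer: 236718498625/2 ≈ 1.1836e+11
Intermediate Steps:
M(t, o) = (440 + t)/(2*o) (M(t, o) = (440 + t)/((2*o)) = (440 + t)*(1/(2*o)) = (440 + t)/(2*o))
(-296305 - 444540)*(-159771 + M(-219, 13)) = (-296305 - 444540)*(-159771 + (½)*(440 - 219)/13) = -740845*(-159771 + (½)*(1/13)*221) = -740845*(-159771 + 17/2) = -740845*(-319525/2) = 236718498625/2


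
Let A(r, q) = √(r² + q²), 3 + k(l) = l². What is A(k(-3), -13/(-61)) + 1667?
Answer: 1667 + 5*√5365/61 ≈ 1673.0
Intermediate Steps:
k(l) = -3 + l²
A(r, q) = √(q² + r²)
A(k(-3), -13/(-61)) + 1667 = √((-13/(-61))² + (-3 + (-3)²)²) + 1667 = √((-13*(-1/61))² + (-3 + 9)²) + 1667 = √((13/61)² + 6²) + 1667 = √(169/3721 + 36) + 1667 = √(134125/3721) + 1667 = 5*√5365/61 + 1667 = 1667 + 5*√5365/61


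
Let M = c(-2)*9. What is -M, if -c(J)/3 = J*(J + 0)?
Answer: 108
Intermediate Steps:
c(J) = -3*J² (c(J) = -3*J*(J + 0) = -3*J*J = -3*J²)
M = -108 (M = -3*(-2)²*9 = -3*4*9 = -12*9 = -108)
-M = -1*(-108) = 108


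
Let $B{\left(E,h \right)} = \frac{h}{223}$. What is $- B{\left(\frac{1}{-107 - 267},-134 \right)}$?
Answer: $\frac{134}{223} \approx 0.6009$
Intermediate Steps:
$B{\left(E,h \right)} = \frac{h}{223}$ ($B{\left(E,h \right)} = h \frac{1}{223} = \frac{h}{223}$)
$- B{\left(\frac{1}{-107 - 267},-134 \right)} = - \frac{-134}{223} = \left(-1\right) \left(- \frac{134}{223}\right) = \frac{134}{223}$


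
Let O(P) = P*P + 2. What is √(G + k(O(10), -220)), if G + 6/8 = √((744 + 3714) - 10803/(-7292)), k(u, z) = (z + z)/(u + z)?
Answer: √(137841716933 + 38075178*√6586810733)/215114 ≈ 8.3521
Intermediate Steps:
O(P) = 2 + P² (O(P) = P² + 2 = 2 + P²)
k(u, z) = 2*z/(u + z) (k(u, z) = (2*z)/(u + z) = 2*z/(u + z))
G = -¾ + 3*√6586810733/3646 (G = -¾ + √((744 + 3714) - 10803/(-7292)) = -¾ + √(4458 - 10803*(-1/7292)) = -¾ + √(4458 + 10803/7292) = -¾ + √(32518539/7292) = -¾ + 3*√6586810733/3646 ≈ 66.029)
√(G + k(O(10), -220)) = √((-¾ + 3*√6586810733/3646) + 2*(-220)/((2 + 10²) - 220)) = √((-¾ + 3*√6586810733/3646) + 2*(-220)/((2 + 100) - 220)) = √((-¾ + 3*√6586810733/3646) + 2*(-220)/(102 - 220)) = √((-¾ + 3*√6586810733/3646) + 2*(-220)/(-118)) = √((-¾ + 3*√6586810733/3646) + 2*(-220)*(-1/118)) = √((-¾ + 3*√6586810733/3646) + 220/59) = √(703/236 + 3*√6586810733/3646)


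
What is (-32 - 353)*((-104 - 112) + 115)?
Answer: 38885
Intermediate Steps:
(-32 - 353)*((-104 - 112) + 115) = -385*(-216 + 115) = -385*(-101) = 38885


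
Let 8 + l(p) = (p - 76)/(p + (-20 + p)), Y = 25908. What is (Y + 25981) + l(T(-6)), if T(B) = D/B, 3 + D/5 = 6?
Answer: 2594207/50 ≈ 51884.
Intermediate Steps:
D = 15 (D = -15 + 5*6 = -15 + 30 = 15)
T(B) = 15/B
l(p) = -8 + (-76 + p)/(-20 + 2*p) (l(p) = -8 + (p - 76)/(p + (-20 + p)) = -8 + (-76 + p)/(-20 + 2*p))
(Y + 25981) + l(T(-6)) = (25908 + 25981) + 3*(28 - 75/(-6))/(2*(-10 + 15/(-6))) = 51889 + 3*(28 - 75*(-1)/6)/(2*(-10 + 15*(-1/6))) = 51889 + 3*(28 - 5*(-5/2))/(2*(-10 - 5/2)) = 51889 + 3*(28 + 25/2)/(2*(-25/2)) = 51889 + (3/2)*(-2/25)*(81/2) = 51889 - 243/50 = 2594207/50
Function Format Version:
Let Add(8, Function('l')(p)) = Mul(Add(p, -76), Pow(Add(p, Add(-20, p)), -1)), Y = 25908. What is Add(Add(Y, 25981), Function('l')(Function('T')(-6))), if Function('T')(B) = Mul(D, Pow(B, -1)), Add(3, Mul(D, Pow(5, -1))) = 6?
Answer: Rational(2594207, 50) ≈ 51884.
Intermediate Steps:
D = 15 (D = Add(-15, Mul(5, 6)) = Add(-15, 30) = 15)
Function('T')(B) = Mul(15, Pow(B, -1))
Function('l')(p) = Add(-8, Mul(Pow(Add(-20, Mul(2, p)), -1), Add(-76, p))) (Function('l')(p) = Add(-8, Mul(Add(p, -76), Pow(Add(p, Add(-20, p)), -1))) = Add(-8, Mul(Add(-76, p), Pow(Add(-20, Mul(2, p)), -1))) = Add(-8, Mul(Pow(Add(-20, Mul(2, p)), -1), Add(-76, p))))
Add(Add(Y, 25981), Function('l')(Function('T')(-6))) = Add(Add(25908, 25981), Mul(Rational(3, 2), Pow(Add(-10, Mul(15, Pow(-6, -1))), -1), Add(28, Mul(-5, Mul(15, Pow(-6, -1)))))) = Add(51889, Mul(Rational(3, 2), Pow(Add(-10, Mul(15, Rational(-1, 6))), -1), Add(28, Mul(-5, Mul(15, Rational(-1, 6)))))) = Add(51889, Mul(Rational(3, 2), Pow(Add(-10, Rational(-5, 2)), -1), Add(28, Mul(-5, Rational(-5, 2))))) = Add(51889, Mul(Rational(3, 2), Pow(Rational(-25, 2), -1), Add(28, Rational(25, 2)))) = Add(51889, Mul(Rational(3, 2), Rational(-2, 25), Rational(81, 2))) = Add(51889, Rational(-243, 50)) = Rational(2594207, 50)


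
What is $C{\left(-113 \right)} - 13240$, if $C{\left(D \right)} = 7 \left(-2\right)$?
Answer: $-13254$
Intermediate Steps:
$C{\left(D \right)} = -14$
$C{\left(-113 \right)} - 13240 = -14 - 13240 = -13254$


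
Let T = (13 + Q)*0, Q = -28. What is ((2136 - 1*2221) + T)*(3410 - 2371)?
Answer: -88315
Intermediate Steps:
T = 0 (T = (13 - 28)*0 = -15*0 = 0)
((2136 - 1*2221) + T)*(3410 - 2371) = ((2136 - 1*2221) + 0)*(3410 - 2371) = ((2136 - 2221) + 0)*1039 = (-85 + 0)*1039 = -85*1039 = -88315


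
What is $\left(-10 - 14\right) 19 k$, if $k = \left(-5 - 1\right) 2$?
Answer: $5472$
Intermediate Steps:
$k = -12$ ($k = \left(-6\right) 2 = -12$)
$\left(-10 - 14\right) 19 k = \left(-10 - 14\right) 19 \left(-12\right) = \left(-24\right) 19 \left(-12\right) = \left(-456\right) \left(-12\right) = 5472$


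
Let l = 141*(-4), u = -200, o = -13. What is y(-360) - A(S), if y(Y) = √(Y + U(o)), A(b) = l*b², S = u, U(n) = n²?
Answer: 22560000 + I*√191 ≈ 2.256e+7 + 13.82*I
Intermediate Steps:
l = -564
S = -200
A(b) = -564*b²
y(Y) = √(169 + Y) (y(Y) = √(Y + (-13)²) = √(Y + 169) = √(169 + Y))
y(-360) - A(S) = √(169 - 360) - (-564)*(-200)² = √(-191) - (-564)*40000 = I*√191 - 1*(-22560000) = I*√191 + 22560000 = 22560000 + I*√191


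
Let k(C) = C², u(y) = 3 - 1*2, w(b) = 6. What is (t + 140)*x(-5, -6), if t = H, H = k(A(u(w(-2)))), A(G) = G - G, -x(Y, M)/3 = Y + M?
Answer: 4620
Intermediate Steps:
u(y) = 1 (u(y) = 3 - 2 = 1)
x(Y, M) = -3*M - 3*Y (x(Y, M) = -3*(Y + M) = -3*(M + Y) = -3*M - 3*Y)
A(G) = 0
H = 0 (H = 0² = 0)
t = 0
(t + 140)*x(-5, -6) = (0 + 140)*(-3*(-6) - 3*(-5)) = 140*(18 + 15) = 140*33 = 4620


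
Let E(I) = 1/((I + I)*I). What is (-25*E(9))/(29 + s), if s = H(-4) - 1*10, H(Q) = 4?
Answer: -25/3726 ≈ -0.0067096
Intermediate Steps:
s = -6 (s = 4 - 1*10 = 4 - 10 = -6)
E(I) = 1/(2*I²) (E(I) = 1/(((2*I))*I) = (1/(2*I))/I = 1/(2*I²))
(-25*E(9))/(29 + s) = (-25/(2*9²))/(29 - 6) = -25/(2*81)/23 = -25*1/162*(1/23) = -25/162*1/23 = -25/3726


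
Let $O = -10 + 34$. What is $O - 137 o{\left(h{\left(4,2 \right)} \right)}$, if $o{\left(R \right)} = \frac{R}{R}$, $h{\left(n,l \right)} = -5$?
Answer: $-113$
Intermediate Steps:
$O = 24$
$o{\left(R \right)} = 1$
$O - 137 o{\left(h{\left(4,2 \right)} \right)} = 24 - 137 = -113$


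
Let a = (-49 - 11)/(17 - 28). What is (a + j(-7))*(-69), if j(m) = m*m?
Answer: -41331/11 ≈ -3757.4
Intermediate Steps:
a = 60/11 (a = -60/(-11) = -60*(-1/11) = 60/11 ≈ 5.4545)
j(m) = m²
(a + j(-7))*(-69) = (60/11 + (-7)²)*(-69) = (60/11 + 49)*(-69) = (599/11)*(-69) = -41331/11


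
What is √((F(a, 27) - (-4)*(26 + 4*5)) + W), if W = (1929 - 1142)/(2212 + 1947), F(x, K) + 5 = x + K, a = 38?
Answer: √4223809697/4159 ≈ 15.627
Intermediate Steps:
F(x, K) = -5 + K + x (F(x, K) = -5 + (x + K) = -5 + (K + x) = -5 + K + x)
W = 787/4159 ≈ 0.18923
√((F(a, 27) - (-4)*(26 + 4*5)) + W) = √(((-5 + 27 + 38) - (-4)*(26 + 4*5)) + 787/4159) = √((60 - (-4)*(26 + 20)) + 787/4159) = √((60 - (-4)*46) + 787/4159) = √((60 - 1*(-184)) + 787/4159) = √((60 + 184) + 787/4159) = √(244 + 787/4159) = √(1015583/4159) = √4223809697/4159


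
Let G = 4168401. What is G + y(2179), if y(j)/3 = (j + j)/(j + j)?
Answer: 4168404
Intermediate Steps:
y(j) = 3 (y(j) = 3*((j + j)/(j + j)) = 3*((2*j)/((2*j))) = 3*((2*j)*(1/(2*j))) = 3*1 = 3)
G + y(2179) = 4168401 + 3 = 4168404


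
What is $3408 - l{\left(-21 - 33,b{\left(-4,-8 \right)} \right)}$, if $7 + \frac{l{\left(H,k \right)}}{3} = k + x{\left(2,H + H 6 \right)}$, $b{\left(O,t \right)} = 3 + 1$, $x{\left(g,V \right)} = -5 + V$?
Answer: $4566$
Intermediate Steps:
$b{\left(O,t \right)} = 4$
$l{\left(H,k \right)} = -36 + 3 k + 21 H$ ($l{\left(H,k \right)} = -21 + 3 \left(k - \left(5 - H - H 6\right)\right) = -21 + 3 \left(k + \left(-5 + \left(H + 6 H\right)\right)\right) = -21 + 3 \left(k + \left(-5 + 7 H\right)\right) = -21 + 3 \left(-5 + k + 7 H\right) = -21 + \left(-15 + 3 k + 21 H\right) = -36 + 3 k + 21 H$)
$3408 - l{\left(-21 - 33,b{\left(-4,-8 \right)} \right)} = 3408 - \left(-36 + 3 \cdot 4 + 21 \left(-21 - 33\right)\right) = 3408 - \left(-36 + 12 + 21 \left(-21 - 33\right)\right) = 3408 - \left(-36 + 12 + 21 \left(-54\right)\right) = 3408 - \left(-36 + 12 - 1134\right) = 3408 - -1158 = 3408 + 1158 = 4566$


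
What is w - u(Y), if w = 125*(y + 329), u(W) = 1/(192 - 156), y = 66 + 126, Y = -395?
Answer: 2344499/36 ≈ 65125.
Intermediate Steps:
y = 192
u(W) = 1/36
w = 65125 (w = 125*(192 + 329) = 125*521 = 65125)
w - u(Y) = 65125 - 1*1/36 = 65125 - 1/36 = 2344499/36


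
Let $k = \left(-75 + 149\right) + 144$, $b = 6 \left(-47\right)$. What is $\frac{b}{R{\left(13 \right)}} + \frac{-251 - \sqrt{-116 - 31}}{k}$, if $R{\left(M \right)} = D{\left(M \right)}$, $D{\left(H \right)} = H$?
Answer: $- \frac{64739}{2834} - \frac{7 i \sqrt{3}}{218} \approx -22.844 - 0.055616 i$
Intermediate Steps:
$R{\left(M \right)} = M$
$b = -282$
$k = 218$ ($k = 74 + 144 = 218$)
$\frac{b}{R{\left(13 \right)}} + \frac{-251 - \sqrt{-116 - 31}}{k} = - \frac{282}{13} + \frac{-251 - \sqrt{-116 - 31}}{218} = \left(-282\right) \frac{1}{13} + \left(-251 - \sqrt{-147}\right) \frac{1}{218} = - \frac{282}{13} + \left(-251 - 7 i \sqrt{3}\right) \frac{1}{218} = - \frac{282}{13} - \left(\frac{251}{218} + \frac{7 i \sqrt{3}}{218}\right) = - \frac{64739}{2834} - \frac{7 i \sqrt{3}}{218}$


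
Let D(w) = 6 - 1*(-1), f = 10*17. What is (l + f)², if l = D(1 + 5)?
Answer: 31329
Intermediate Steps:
f = 170
D(w) = 7 (D(w) = 6 + 1 = 7)
l = 7
(l + f)² = (7 + 170)² = 177² = 31329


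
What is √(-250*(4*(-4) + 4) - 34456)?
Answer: 4*I*√1966 ≈ 177.36*I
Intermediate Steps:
√(-250*(4*(-4) + 4) - 34456) = √(-250*(-16 + 4) - 34456) = √(-250*(-12) - 34456) = √(3000 - 34456) = √(-31456) = 4*I*√1966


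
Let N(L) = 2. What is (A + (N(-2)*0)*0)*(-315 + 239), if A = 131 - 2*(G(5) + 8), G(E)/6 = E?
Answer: -4180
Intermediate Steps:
G(E) = 6*E
A = 55 (A = 131 - 2*(6*5 + 8) = 131 - 2*(30 + 8) = 131 - 2*38 = 131 - 76 = 55)
(A + (N(-2)*0)*0)*(-315 + 239) = (55 + (2*0)*0)*(-315 + 239) = (55 + 0*0)*(-76) = (55 + 0)*(-76) = 55*(-76) = -4180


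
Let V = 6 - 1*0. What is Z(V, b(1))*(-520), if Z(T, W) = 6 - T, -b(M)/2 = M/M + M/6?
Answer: 0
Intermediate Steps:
b(M) = -2 - M/3 (b(M) = -2*(M/M + M/6) = -2*(1 + M*(⅙)) = -2*(1 + M/6) = -2 - M/3)
V = 6 (V = 6 + 0 = 6)
Z(V, b(1))*(-520) = (6 - 1*6)*(-520) = (6 - 6)*(-520) = 0*(-520) = 0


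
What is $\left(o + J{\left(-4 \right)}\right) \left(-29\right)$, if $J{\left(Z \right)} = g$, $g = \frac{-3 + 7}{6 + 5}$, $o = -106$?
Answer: $\frac{33698}{11} \approx 3063.5$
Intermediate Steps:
$g = \frac{4}{11} \approx 0.36364$
$J{\left(Z \right)} = \frac{4}{11}$
$\left(o + J{\left(-4 \right)}\right) \left(-29\right) = \left(-106 + \frac{4}{11}\right) \left(-29\right) = \left(- \frac{1162}{11}\right) \left(-29\right) = \frac{33698}{11}$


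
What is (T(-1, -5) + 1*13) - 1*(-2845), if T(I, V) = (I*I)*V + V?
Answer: 2848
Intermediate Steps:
T(I, V) = V + V*I² (T(I, V) = I²*V + V = V*I² + V = V + V*I²)
(T(-1, -5) + 1*13) - 1*(-2845) = (-5*(1 + (-1)²) + 1*13) - 1*(-2845) = (-5*(1 + 1) + 13) + 2845 = (-5*2 + 13) + 2845 = (-10 + 13) + 2845 = 3 + 2845 = 2848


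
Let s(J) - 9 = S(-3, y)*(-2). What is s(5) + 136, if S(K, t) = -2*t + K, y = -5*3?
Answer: 91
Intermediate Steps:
y = -15
S(K, t) = K - 2*t
s(J) = -45 (s(J) = 9 + (-3 - 2*(-15))*(-2) = 9 + (-3 + 30)*(-2) = 9 + 27*(-2) = 9 - 54 = -45)
s(5) + 136 = -45 + 136 = 91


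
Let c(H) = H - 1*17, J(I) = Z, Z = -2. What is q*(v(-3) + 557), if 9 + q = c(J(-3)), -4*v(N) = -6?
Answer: -15638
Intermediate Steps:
J(I) = -2
c(H) = -17 + H (c(H) = H - 17 = -17 + H)
v(N) = 3/2 (v(N) = -¼*(-6) = 3/2)
q = -28 (q = -9 + (-17 - 2) = -9 - 19 = -28)
q*(v(-3) + 557) = -28*(3/2 + 557) = -28*1117/2 = -15638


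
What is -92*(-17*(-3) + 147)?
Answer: -18216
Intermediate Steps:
-92*(-17*(-3) + 147) = -92*(51 + 147) = -92*198 = -18216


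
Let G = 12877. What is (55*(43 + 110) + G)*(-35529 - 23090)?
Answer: -1248115748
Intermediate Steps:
(55*(43 + 110) + G)*(-35529 - 23090) = (55*(43 + 110) + 12877)*(-35529 - 23090) = (55*153 + 12877)*(-58619) = (8415 + 12877)*(-58619) = 21292*(-58619) = -1248115748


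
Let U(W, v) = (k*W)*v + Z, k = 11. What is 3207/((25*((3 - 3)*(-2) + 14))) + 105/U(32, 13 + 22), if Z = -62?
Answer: 3279013/357525 ≈ 9.1714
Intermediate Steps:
U(W, v) = -62 + 11*W*v (U(W, v) = (11*W)*v - 62 = 11*W*v - 62 = -62 + 11*W*v)
3207/((25*((3 - 3)*(-2) + 14))) + 105/U(32, 13 + 22) = 3207/((25*((3 - 3)*(-2) + 14))) + 105/(-62 + 11*32*(13 + 22)) = 3207/((25*(0*(-2) + 14))) + 105/(-62 + 11*32*35) = 3207/((25*(0 + 14))) + 105/(-62 + 12320) = 3207/((25*14)) + 105/12258 = 3207/350 + 105*(1/12258) = 3207*(1/350) + 35/4086 = 3207/350 + 35/4086 = 3279013/357525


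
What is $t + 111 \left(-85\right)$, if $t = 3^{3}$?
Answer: $-9408$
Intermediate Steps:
$t = 27$
$t + 111 \left(-85\right) = 27 + 111 \left(-85\right) = 27 - 9435 = -9408$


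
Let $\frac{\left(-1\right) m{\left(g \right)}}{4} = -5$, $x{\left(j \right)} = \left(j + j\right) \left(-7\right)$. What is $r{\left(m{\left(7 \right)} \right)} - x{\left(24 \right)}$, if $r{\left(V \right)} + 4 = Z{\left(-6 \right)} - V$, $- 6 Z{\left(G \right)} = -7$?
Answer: $\frac{1879}{6} \approx 313.17$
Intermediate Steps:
$x{\left(j \right)} = - 14 j$ ($x{\left(j \right)} = 2 j \left(-7\right) = - 14 j$)
$Z{\left(G \right)} = \frac{7}{6}$ ($Z{\left(G \right)} = \left(- \frac{1}{6}\right) \left(-7\right) = \frac{7}{6}$)
$m{\left(g \right)} = 20$ ($m{\left(g \right)} = \left(-4\right) \left(-5\right) = 20$)
$r{\left(V \right)} = - \frac{17}{6} - V$ ($r{\left(V \right)} = -4 - \left(- \frac{7}{6} + V\right) = - \frac{17}{6} - V$)
$r{\left(m{\left(7 \right)} \right)} - x{\left(24 \right)} = \left(- \frac{17}{6} - 20\right) - \left(-14\right) 24 = \left(- \frac{17}{6} - 20\right) - -336 = - \frac{137}{6} + 336 = \frac{1879}{6}$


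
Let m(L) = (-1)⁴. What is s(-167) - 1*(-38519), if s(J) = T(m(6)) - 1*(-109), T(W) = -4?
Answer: 38624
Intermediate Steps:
m(L) = 1
s(J) = 105 (s(J) = -4 - 1*(-109) = -4 + 109 = 105)
s(-167) - 1*(-38519) = 105 - 1*(-38519) = 105 + 38519 = 38624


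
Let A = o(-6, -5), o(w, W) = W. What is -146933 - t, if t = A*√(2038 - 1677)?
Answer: -146838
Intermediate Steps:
A = -5
t = -95 (t = -5*√(2038 - 1677) = -5*√361 = -5*19 = -95)
-146933 - t = -146933 - 1*(-95) = -146933 + 95 = -146838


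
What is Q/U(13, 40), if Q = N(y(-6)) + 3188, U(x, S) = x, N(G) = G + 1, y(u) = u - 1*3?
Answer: 3180/13 ≈ 244.62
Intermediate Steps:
y(u) = -3 + u (y(u) = u - 3 = -3 + u)
N(G) = 1 + G
Q = 3180 (Q = (1 + (-3 - 6)) + 3188 = (1 - 9) + 3188 = -8 + 3188 = 3180)
Q/U(13, 40) = 3180/13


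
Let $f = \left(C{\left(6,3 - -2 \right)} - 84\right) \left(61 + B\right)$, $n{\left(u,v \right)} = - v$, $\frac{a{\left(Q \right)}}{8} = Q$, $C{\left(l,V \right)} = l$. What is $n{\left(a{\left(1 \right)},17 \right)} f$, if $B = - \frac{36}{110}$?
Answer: $\frac{4424862}{55} \approx 80452.0$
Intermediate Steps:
$a{\left(Q \right)} = 8 Q$
$B = - \frac{18}{55}$ ($B = \left(-36\right) \frac{1}{110} = - \frac{18}{55} \approx -0.32727$)
$f = - \frac{260286}{55}$ ($f = \left(6 - 84\right) \left(61 - \frac{18}{55}\right) = \left(-78\right) \frac{3337}{55} = - \frac{260286}{55} \approx -4732.5$)
$n{\left(a{\left(1 \right)},17 \right)} f = \left(-1\right) 17 \left(- \frac{260286}{55}\right) = \left(-17\right) \left(- \frac{260286}{55}\right) = \frac{4424862}{55}$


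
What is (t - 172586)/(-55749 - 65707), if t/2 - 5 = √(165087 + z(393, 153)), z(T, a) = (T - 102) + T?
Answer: 10786/7591 - 3*√18419/60728 ≈ 1.4142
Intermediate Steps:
z(T, a) = -102 + 2*T (z(T, a) = (-102 + T) + T = -102 + 2*T)
t = 10 + 6*√18419 (t = 10 + 2*√(165087 + (-102 + 2*393)) = 10 + 2*√(165087 + (-102 + 786)) = 10 + 2*√(165087 + 684) = 10 + 2*√165771 = 10 + 2*(3*√18419) = 10 + 6*√18419 ≈ 824.30)
(t - 172586)/(-55749 - 65707) = ((10 + 6*√18419) - 172586)/(-55749 - 65707) = (-172576 + 6*√18419)/(-121456) = (-172576 + 6*√18419)*(-1/121456) = 10786/7591 - 3*√18419/60728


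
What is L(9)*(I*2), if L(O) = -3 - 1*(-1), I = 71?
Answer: -284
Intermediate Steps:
L(O) = -2 (L(O) = -3 + 1 = -2)
L(9)*(I*2) = -142*2 = -2*142 = -284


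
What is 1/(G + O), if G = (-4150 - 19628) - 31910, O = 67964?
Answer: 1/12276 ≈ 8.1460e-5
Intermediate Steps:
G = -55688 (G = -23778 - 31910 = -55688)
1/(G + O) = 1/(-55688 + 67964) = 1/12276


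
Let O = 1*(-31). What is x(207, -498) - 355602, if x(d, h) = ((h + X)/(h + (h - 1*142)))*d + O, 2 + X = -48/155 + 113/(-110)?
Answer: -1379708428427/3880580 ≈ -3.5554e+5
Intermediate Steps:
O = -31
X = -11379/3410 (X = -2 + (-48/155 + 113/(-110)) = -2 + (-48*1/155 + 113*(-1/110)) = -2 + (-48/155 - 113/110) = -2 - 4559/3410 = -11379/3410 ≈ -3.3369)
x(d, h) = -31 + d*(-11379/3410 + h)/(-142 + 2*h) (x(d, h) = ((h - 11379/3410)/(h + (h - 1*142)))*d - 31 = ((-11379/3410 + h)/(h + (h - 142)))*d - 31 = ((-11379/3410 + h)/(h + (-142 + h)))*d - 31 = ((-11379/3410 + h)/(-142 + 2*h))*d - 31 = d*(-11379/3410 + h)/(-142 + 2*h) - 31 = -31 + d*(-11379/3410 + h)/(-142 + 2*h))
x(207, -498) - 355602 = (15010820 - 211420*(-498) - 11379*207 + 3410*207*(-498))/(6820*(-71 - 498)) - 355602 = (1/6820)*(15010820 + 105287160 - 2355453 - 351523260)/(-569) - 355602 = (1/6820)*(-1/569)*(-233580733) - 355602 = 233580733/3880580 - 355602 = -1379708428427/3880580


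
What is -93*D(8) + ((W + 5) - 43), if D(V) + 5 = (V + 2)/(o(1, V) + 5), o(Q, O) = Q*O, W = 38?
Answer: 5115/13 ≈ 393.46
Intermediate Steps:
o(Q, O) = O*Q
D(V) = -5 + (2 + V)/(5 + V) (D(V) = -5 + (V + 2)/(V*1 + 5) = -5 + (2 + V)/(V + 5) = -5 + (2 + V)/(5 + V))
-93*D(8) + ((W + 5) - 43) = -93*(-23 - 4*8)/(5 + 8) + ((38 + 5) - 43) = -93*(-23 - 32)/13 + (43 - 43) = -93*(-55)/13 + 0 = -93*(-55/13) + 0 = 5115/13 + 0 = 5115/13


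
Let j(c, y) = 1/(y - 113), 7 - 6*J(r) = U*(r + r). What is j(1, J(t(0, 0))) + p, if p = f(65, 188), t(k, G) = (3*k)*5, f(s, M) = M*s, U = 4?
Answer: 8199614/671 ≈ 12220.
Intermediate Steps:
t(k, G) = 15*k
J(r) = 7/6 - 4*r/3 (J(r) = 7/6 - 2*(r + r)/3 = 7/6 - 2*2*r/3 = 7/6 - 4*r/3)
j(c, y) = 1/(-113 + y)
p = 12220 (p = 188*65 = 12220)
j(1, J(t(0, 0))) + p = 1/(-113 + (7/6 - 20*0)) + 12220 = 1/(-113 + (7/6 - 4/3*0)) + 12220 = 1/(-113 + (7/6 + 0)) + 12220 = 1/(-113 + 7/6) + 12220 = 1/(-671/6) + 12220 = -6/671 + 12220 = 8199614/671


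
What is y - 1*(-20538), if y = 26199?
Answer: 46737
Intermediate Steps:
y - 1*(-20538) = 26199 - 1*(-20538) = 26199 + 20538 = 46737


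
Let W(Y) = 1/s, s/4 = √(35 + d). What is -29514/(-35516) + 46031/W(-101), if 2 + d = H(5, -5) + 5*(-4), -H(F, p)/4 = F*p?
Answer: 14757/17758 + 184124*√113 ≈ 1.9573e+6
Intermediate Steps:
H(F, p) = -4*F*p
d = 78 (d = -2 + (-4*5*(-5) + 5*(-4)) = -2 + (100 - 20) = -2 + 80 = 78)
s = 4*√113 (s = 4*√(35 + 78) = 4*√113 ≈ 42.521)
W(Y) = √113/452 (W(Y) = 1/(4*√113) = √113/452)
-29514/(-35516) + 46031/W(-101) = -29514/(-35516) + 46031/((√113/452)) = -29514*(-1/35516) + 46031*(4*√113) = 14757/17758 + 184124*√113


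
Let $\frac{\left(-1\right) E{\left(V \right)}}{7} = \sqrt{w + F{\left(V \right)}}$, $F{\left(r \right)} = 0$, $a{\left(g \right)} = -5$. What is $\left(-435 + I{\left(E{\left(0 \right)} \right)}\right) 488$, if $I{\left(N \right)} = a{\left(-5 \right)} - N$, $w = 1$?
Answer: $-211304$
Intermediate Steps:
$E{\left(V \right)} = -7$ ($E{\left(V \right)} = - 7 \sqrt{1 + 0} = - 7 \sqrt{1} = \left(-7\right) 1 = -7$)
$I{\left(N \right)} = -5 - N$
$\left(-435 + I{\left(E{\left(0 \right)} \right)}\right) 488 = \left(-435 - -2\right) 488 = \left(-435 + \left(-5 + 7\right)\right) 488 = \left(-435 + 2\right) 488 = \left(-433\right) 488 = -211304$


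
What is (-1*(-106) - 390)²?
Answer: 80656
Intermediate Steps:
(-1*(-106) - 390)² = (106 - 390)² = (-284)² = 80656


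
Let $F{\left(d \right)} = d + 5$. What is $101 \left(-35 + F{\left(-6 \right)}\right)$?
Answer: $-3636$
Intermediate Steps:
$F{\left(d \right)} = 5 + d$
$101 \left(-35 + F{\left(-6 \right)}\right) = 101 \left(-35 + \left(5 - 6\right)\right) = 101 \left(-35 - 1\right) = 101 \left(-36\right) = -3636$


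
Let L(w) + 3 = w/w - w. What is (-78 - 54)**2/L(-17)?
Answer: 5808/5 ≈ 1161.6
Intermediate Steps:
L(w) = -2 - w (L(w) = -3 + (w/w - w) = -3 + (1 - w) = -2 - w)
(-78 - 54)**2/L(-17) = (-78 - 54)**2/(-2 - 1*(-17)) = (-132)**2/(-2 + 17) = 17424/15 = 17424*(1/15) = 5808/5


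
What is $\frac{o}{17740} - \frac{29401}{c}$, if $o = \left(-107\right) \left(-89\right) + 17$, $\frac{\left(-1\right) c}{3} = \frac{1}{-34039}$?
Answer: $- \frac{887692425362}{2661} \approx -3.3359 \cdot 10^{8}$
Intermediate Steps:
$c = \frac{3}{34039}$ ($c = - \frac{3}{-34039} = \left(-3\right) \left(- \frac{1}{34039}\right) = \frac{3}{34039} \approx 8.8134 \cdot 10^{-5}$)
$o = 9540$ ($o = 9523 + 17 = 9540$)
$\frac{o}{17740} - \frac{29401}{c} = \frac{9540}{17740} - \frac{29401}{\frac{3}{34039}} = 9540 \cdot \frac{1}{17740} - \frac{1000780639}{3} = \frac{477}{887} - \frac{1000780639}{3} = - \frac{887692425362}{2661}$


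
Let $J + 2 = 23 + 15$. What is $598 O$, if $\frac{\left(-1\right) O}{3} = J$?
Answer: $-64584$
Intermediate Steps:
$J = 36$ ($J = -2 + \left(23 + 15\right) = -2 + 38 = 36$)
$O = -108$ ($O = \left(-3\right) 36 = -108$)
$598 O = 598 \left(-108\right) = -64584$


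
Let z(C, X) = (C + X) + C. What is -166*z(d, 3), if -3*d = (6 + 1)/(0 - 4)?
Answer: -2075/3 ≈ -691.67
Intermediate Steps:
d = 7/12 (d = -(6 + 1)/(3*(0 - 4)) = -7/(3*(-4)) = -7*(-1)/(3*4) = -1/3*(-7/4) = 7/12 ≈ 0.58333)
z(C, X) = X + 2*C
-166*z(d, 3) = -166*(3 + 2*(7/12)) = -166*(3 + 7/6) = -166*25/6 = -2075/3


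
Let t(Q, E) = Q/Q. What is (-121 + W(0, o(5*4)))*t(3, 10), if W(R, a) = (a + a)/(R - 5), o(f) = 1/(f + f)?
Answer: -12101/100 ≈ -121.01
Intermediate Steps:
o(f) = 1/(2*f)
t(Q, E) = 1
W(R, a) = 2*a/(-5 + R) (W(R, a) = (2*a)/(-5 + R) = 2*a/(-5 + R))
(-121 + W(0, o(5*4)))*t(3, 10) = (-121 + 2*(1/(2*((5*4))))/(-5 + 0))*1 = (-121 + 2*((½)/20)/(-5))*1 = (-121 + 2*((½)*(1/20))*(-⅕))*1 = (-121 + 2*(1/40)*(-⅕))*1 = (-121 - 1/100)*1 = -12101/100*1 = -12101/100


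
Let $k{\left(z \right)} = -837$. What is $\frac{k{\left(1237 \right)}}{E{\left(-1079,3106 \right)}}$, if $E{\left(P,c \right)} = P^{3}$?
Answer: $\frac{837}{1256216039} \approx 6.6629 \cdot 10^{-7}$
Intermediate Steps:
$\frac{k{\left(1237 \right)}}{E{\left(-1079,3106 \right)}} = - \frac{837}{\left(-1079\right)^{3}} = - \frac{837}{-1256216039} = \left(-837\right) \left(- \frac{1}{1256216039}\right) = \frac{837}{1256216039}$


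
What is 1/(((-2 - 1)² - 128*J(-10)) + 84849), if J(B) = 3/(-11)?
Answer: 11/933822 ≈ 1.1780e-5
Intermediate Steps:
J(B) = -3/11 (J(B) = 3*(-1/11) = -3/11)
1/(((-2 - 1)² - 128*J(-10)) + 84849) = 1/(((-2 - 1)² - 128*(-3/11)) + 84849) = 1/(((-3)² + 384/11) + 84849) = 1/((9 + 384/11) + 84849) = 1/(483/11 + 84849) = 1/(933822/11) = 11/933822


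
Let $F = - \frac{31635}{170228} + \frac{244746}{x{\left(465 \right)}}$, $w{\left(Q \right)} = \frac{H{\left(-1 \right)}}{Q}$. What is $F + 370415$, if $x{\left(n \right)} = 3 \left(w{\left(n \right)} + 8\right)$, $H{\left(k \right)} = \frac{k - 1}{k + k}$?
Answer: $\frac{241085260900825}{633418388} \approx 3.8061 \cdot 10^{5}$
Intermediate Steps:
$H{\left(k \right)} = \frac{-1 + k}{2 k}$
$w{\left(Q \right)} = \frac{1}{Q}$ ($w{\left(Q \right)} = \frac{\frac{1}{2} \frac{1}{-1} \left(-1 - 1\right)}{Q} = \frac{\frac{1}{2} \left(-1\right) \left(-2\right)}{Q} = 1 \frac{1}{Q} = \frac{1}{Q}$)
$x{\left(n \right)} = 24 + \frac{3}{n}$ ($x{\left(n \right)} = 3 \left(\frac{1}{n} + 8\right) = 3 \left(8 + \frac{1}{n}\right) = 24 + \frac{3}{n}$)
$F = \frac{6457588709805}{633418388}$ ($F = - \frac{31635}{170228} + \frac{244746}{24 + \frac{3}{465}} = \left(-31635\right) \frac{1}{170228} + \frac{244746}{24 + 3 \cdot \frac{1}{465}} = - \frac{31635}{170228} + \frac{244746}{24 + \frac{1}{155}} = - \frac{31635}{170228} + \frac{244746}{\frac{3721}{155}} = - \frac{31635}{170228} + 244746 \cdot \frac{155}{3721} = - \frac{31635}{170228} + \frac{37935630}{3721} = \frac{6457588709805}{633418388} \approx 10195.0$)
$F + 370415 = \frac{6457588709805}{633418388} + 370415 = \frac{241085260900825}{633418388}$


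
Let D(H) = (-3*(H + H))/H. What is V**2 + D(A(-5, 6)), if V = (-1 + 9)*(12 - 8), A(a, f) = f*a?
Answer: 1018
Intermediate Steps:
A(a, f) = a*f
V = 32 (V = 8*4 = 32)
D(H) = -6 (D(H) = (-6*H)/H = -6)
V**2 + D(A(-5, 6)) = 32**2 - 6 = 1024 - 6 = 1018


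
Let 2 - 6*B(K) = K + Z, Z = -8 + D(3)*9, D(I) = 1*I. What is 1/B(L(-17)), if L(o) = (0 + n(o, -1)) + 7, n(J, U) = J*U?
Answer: -6/41 ≈ -0.14634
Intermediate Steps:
D(I) = I
Z = 19 (Z = -8 + 3*9 = -8 + 27 = 19)
L(o) = 7 - o (L(o) = (0 + o*(-1)) + 7 = (0 - o) + 7 = -o + 7 = 7 - o)
B(K) = -17/6 - K/6 (B(K) = 1/3 - (K + 19)/6 = 1/3 - (19 + K)/6 = 1/3 + (-19/6 - K/6) = -17/6 - K/6)
1/B(L(-17)) = 1/(-17/6 - (7 - 1*(-17))/6) = 1/(-17/6 - (7 + 17)/6) = 1/(-17/6 - 1/6*24) = 1/(-17/6 - 4) = 1/(-41/6) = -6/41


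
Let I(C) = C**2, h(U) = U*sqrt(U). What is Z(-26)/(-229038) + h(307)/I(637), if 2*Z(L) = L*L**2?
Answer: 4394/114519 + 307*sqrt(307)/405769 ≈ 0.051626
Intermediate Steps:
h(U) = U**(3/2)
Z(L) = L**3/2 (Z(L) = (L*L**2)/2 = L**3/2)
Z(-26)/(-229038) + h(307)/I(637) = ((1/2)*(-26)**3)/(-229038) + 307**(3/2)/(637**2) = ((1/2)*(-17576))*(-1/229038) + (307*sqrt(307))/405769 = -8788*(-1/229038) + (307*sqrt(307))*(1/405769) = 4394/114519 + 307*sqrt(307)/405769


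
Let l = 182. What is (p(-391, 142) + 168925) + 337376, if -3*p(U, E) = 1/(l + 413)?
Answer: 903747284/1785 ≈ 5.0630e+5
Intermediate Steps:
p(U, E) = -1/1785 (p(U, E) = -1/(3*(182 + 413)) = -⅓/595 = -⅓*1/595 = -1/1785)
(p(-391, 142) + 168925) + 337376 = (-1/1785 + 168925) + 337376 = 301531124/1785 + 337376 = 903747284/1785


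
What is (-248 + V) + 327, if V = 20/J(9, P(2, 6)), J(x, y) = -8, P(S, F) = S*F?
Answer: 153/2 ≈ 76.500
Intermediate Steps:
P(S, F) = F*S
V = -5/2 (V = 20/(-8) = 20*(-⅛) = -5/2 ≈ -2.5000)
(-248 + V) + 327 = (-248 - 5/2) + 327 = -501/2 + 327 = 153/2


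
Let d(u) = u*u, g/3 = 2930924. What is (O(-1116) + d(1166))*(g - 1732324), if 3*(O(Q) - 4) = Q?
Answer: 9596476196224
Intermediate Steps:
g = 8792772 (g = 3*2930924 = 8792772)
O(Q) = 4 + Q/3
d(u) = u²
(O(-1116) + d(1166))*(g - 1732324) = ((4 + (⅓)*(-1116)) + 1166²)*(8792772 - 1732324) = ((4 - 372) + 1359556)*7060448 = (-368 + 1359556)*7060448 = 1359188*7060448 = 9596476196224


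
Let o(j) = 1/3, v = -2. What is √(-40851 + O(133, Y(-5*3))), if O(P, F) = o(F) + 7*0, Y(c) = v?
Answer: 2*I*√91914/3 ≈ 202.12*I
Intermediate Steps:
Y(c) = -2
o(j) = ⅓
O(P, F) = ⅓ (O(P, F) = ⅓ + 7*0 = ⅓ + 0 = ⅓)
√(-40851 + O(133, Y(-5*3))) = √(-40851 + ⅓) = √(-122552/3) = 2*I*√91914/3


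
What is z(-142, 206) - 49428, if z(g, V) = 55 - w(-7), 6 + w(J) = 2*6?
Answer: -49379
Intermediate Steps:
w(J) = 6 (w(J) = -6 + 2*6 = -6 + 12 = 6)
z(g, V) = 49 (z(g, V) = 55 - 1*6 = 55 - 6 = 49)
z(-142, 206) - 49428 = 49 - 49428 = -49379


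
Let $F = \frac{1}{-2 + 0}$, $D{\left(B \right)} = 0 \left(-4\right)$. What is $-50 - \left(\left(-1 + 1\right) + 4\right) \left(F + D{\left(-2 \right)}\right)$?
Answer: $-48$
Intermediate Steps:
$D{\left(B \right)} = 0$
$F = - \frac{1}{2}$ ($F = \frac{1}{-2} = - \frac{1}{2} \approx -0.5$)
$-50 - \left(\left(-1 + 1\right) + 4\right) \left(F + D{\left(-2 \right)}\right) = -50 - \left(\left(-1 + 1\right) + 4\right) \left(- \frac{1}{2} + 0\right) = -50 - \left(0 + 4\right) \left(- \frac{1}{2}\right) = -50 - 4 \left(- \frac{1}{2}\right) = -50 - -2 = -50 + 2 = -48$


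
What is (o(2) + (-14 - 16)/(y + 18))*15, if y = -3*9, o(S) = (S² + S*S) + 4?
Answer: 230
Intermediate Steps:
o(S) = 4 + 2*S² (o(S) = (S² + S²) + 4 = 2*S² + 4 = 4 + 2*S²)
y = -27
(o(2) + (-14 - 16)/(y + 18))*15 = ((4 + 2*2²) + (-14 - 16)/(-27 + 18))*15 = ((4 + 2*4) - 30/(-9))*15 = ((4 + 8) - 30*(-⅑))*15 = (12 + 10/3)*15 = (46/3)*15 = 230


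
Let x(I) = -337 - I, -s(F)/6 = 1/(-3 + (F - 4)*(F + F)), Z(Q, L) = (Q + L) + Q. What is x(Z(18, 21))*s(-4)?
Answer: 2364/61 ≈ 38.754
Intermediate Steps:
Z(Q, L) = L + 2*Q (Z(Q, L) = (L + Q) + Q = L + 2*Q)
s(F) = -6/(-3 + 2*F*(-4 + F)) (s(F) = -6/(-3 + (F - 4)*(F + F)) = -6/(-3 + (-4 + F)*(2*F)) = -6/(-3 + 2*F*(-4 + F)))
x(Z(18, 21))*s(-4) = (-337 - (21 + 2*18))*(6/(3 - 2*(-4)² + 8*(-4))) = (-337 - (21 + 36))*(6/(3 - 2*16 - 32)) = (-337 - 1*57)*(6/(3 - 32 - 32)) = (-337 - 57)*(6/(-61)) = -2364*(-1)/61 = -394*(-6/61) = 2364/61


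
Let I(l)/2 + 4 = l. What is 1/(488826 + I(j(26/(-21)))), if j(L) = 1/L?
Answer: 13/6354613 ≈ 2.0458e-6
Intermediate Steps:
I(l) = -8 + 2*l
1/(488826 + I(j(26/(-21)))) = 1/(488826 + (-8 + 2/((26/(-21))))) = 1/(488826 + (-8 + 2/((26*(-1/21))))) = 1/(488826 + (-8 + 2/(-26/21))) = 1/(488826 + (-8 + 2*(-21/26))) = 1/(488826 + (-8 - 21/13)) = 1/(488826 - 125/13) = 1/(6354613/13) = 13/6354613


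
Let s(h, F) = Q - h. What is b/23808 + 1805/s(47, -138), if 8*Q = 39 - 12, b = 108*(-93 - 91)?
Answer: -3653363/86552 ≈ -42.210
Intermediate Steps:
b = -19872 (b = 108*(-184) = -19872)
Q = 27/8 (Q = (39 - 12)/8 = (⅛)*27 = 27/8 ≈ 3.3750)
s(h, F) = 27/8 - h
b/23808 + 1805/s(47, -138) = -19872/23808 + 1805/(27/8 - 1*47) = -19872*1/23808 + 1805/(27/8 - 47) = -207/248 + 1805/(-349/8) = -207/248 + 1805*(-8/349) = -207/248 - 14440/349 = -3653363/86552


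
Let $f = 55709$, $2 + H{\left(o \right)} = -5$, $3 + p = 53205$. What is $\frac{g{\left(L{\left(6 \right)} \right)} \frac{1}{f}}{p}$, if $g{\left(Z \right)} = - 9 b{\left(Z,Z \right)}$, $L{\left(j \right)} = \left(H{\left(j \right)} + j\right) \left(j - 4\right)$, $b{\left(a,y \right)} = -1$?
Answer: $\frac{3}{987943406} \approx 3.0366 \cdot 10^{-9}$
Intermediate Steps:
$p = 53202$ ($p = -3 + 53205 = 53202$)
$H{\left(o \right)} = -7$ ($H{\left(o \right)} = -2 - 5 = -7$)
$L{\left(j \right)} = \left(-7 + j\right) \left(-4 + j\right)$ ($L{\left(j \right)} = \left(-7 + j\right) \left(j - 4\right) = \left(-7 + j\right) \left(-4 + j\right)$)
$g{\left(Z \right)} = 9$ ($g{\left(Z \right)} = \left(-9\right) \left(-1\right) = 9$)
$\frac{g{\left(L{\left(6 \right)} \right)} \frac{1}{f}}{p} = \frac{9 \cdot \frac{1}{55709}}{53202} = 9 \cdot \frac{1}{55709} \cdot \frac{1}{53202} = \frac{9}{55709} \cdot \frac{1}{53202} = \frac{3}{987943406}$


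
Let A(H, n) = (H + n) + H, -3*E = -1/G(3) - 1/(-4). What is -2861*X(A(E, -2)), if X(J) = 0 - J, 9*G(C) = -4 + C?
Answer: -140189/6 ≈ -23365.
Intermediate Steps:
G(C) = -4/9 + C/9 (G(C) = (-4 + C)/9 = -4/9 + C/9)
E = -37/12 (E = -(-1/(-4/9 + (1/9)*3) - 1/(-4))/3 = -(-1/(-4/9 + 1/3) - 1*(-1/4))/3 = -(-1/(-1/9) + 1/4)/3 = -(-1*(-9) + 1/4)/3 = -(9 + 1/4)/3 = -1/3*37/4 = -37/12 ≈ -3.0833)
A(H, n) = n + 2*H
X(J) = -J
-2861*X(A(E, -2)) = -(-2861)*(-2 + 2*(-37/12)) = -(-2861)*(-2 - 37/6) = -(-2861)*(-49)/6 = -2861*49/6 = -140189/6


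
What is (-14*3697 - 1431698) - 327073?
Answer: -1810529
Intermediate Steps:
(-14*3697 - 1431698) - 327073 = (-51758 - 1431698) - 327073 = -1483456 - 327073 = -1810529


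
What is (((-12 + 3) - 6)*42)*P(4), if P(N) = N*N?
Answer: -10080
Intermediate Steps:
P(N) = N²
(((-12 + 3) - 6)*42)*P(4) = (((-12 + 3) - 6)*42)*4² = ((-9 - 6)*42)*16 = -15*42*16 = -630*16 = -10080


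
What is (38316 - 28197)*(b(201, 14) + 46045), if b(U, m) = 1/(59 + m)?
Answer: 34012853034/73 ≈ 4.6593e+8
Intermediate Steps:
(38316 - 28197)*(b(201, 14) + 46045) = (38316 - 28197)*(1/(59 + 14) + 46045) = 10119*(1/73 + 46045) = 10119*(3361286/73) = 34012853034/73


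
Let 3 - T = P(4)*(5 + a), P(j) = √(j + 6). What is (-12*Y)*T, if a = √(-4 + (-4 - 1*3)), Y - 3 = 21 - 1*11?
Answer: -468 + 780*√10 + 156*I*√110 ≈ 1998.6 + 1636.1*I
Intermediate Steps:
P(j) = √(6 + j)
Y = 13 (Y = 3 + (21 - 1*11) = 3 + (21 - 11) = 3 + 10 = 13)
a = I*√11 (a = √(-4 + (-4 - 3)) = √(-4 - 7) = √(-11) = I*√11 ≈ 3.3166*I)
T = 3 - √10*(5 + I*√11) (T = 3 - √(6 + 4)*(5 + I*√11) = 3 - √10*(5 + I*√11) ≈ -12.811 - 10.488*I)
(-12*Y)*T = (-12*13)*(3 - 5*√10 - I*√110) = -156*(3 - 5*√10 - I*√110) = -468 + 780*√10 + 156*I*√110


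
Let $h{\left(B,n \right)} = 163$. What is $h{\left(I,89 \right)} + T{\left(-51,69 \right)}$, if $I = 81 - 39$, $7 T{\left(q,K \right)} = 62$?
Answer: $\frac{1203}{7} \approx 171.86$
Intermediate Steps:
$T{\left(q,K \right)} = \frac{62}{7}$ ($T{\left(q,K \right)} = \frac{1}{7} \cdot 62 = \frac{62}{7}$)
$I = 42$
$h{\left(I,89 \right)} + T{\left(-51,69 \right)} = 163 + \frac{62}{7} = \frac{1203}{7}$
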